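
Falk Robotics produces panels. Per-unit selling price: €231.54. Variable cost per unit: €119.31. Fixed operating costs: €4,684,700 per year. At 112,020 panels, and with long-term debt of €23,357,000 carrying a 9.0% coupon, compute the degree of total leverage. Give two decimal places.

2.17

Total contribution margin = 112,020 × €112.23 = €12,572,004.60.
Subtracting fixed costs: EBIT = €12,572,004.60 − €4,684,700 = €7,887,304.60. Interest = €2,102,130.00, so EBIT − I = €5,785,174.60.
DCL = contribution ÷ (EBIT − I) = €12,572,004.60 ÷ €5,785,174.60 = 2.1731.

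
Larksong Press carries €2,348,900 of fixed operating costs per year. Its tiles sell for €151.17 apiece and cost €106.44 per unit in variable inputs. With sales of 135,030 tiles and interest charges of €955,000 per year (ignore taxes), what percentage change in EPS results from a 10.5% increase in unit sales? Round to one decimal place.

Total contribution margin = 135,030 × €44.73 = €6,039,891.90.
Subtracting fixed costs: EBIT = €6,039,891.90 − €2,348,900 = €3,690,991.90.
Interest = €955,000.00, so EBIT − I = €2,735,991.90.
Degree of combined leverage = contribution ÷ (EBIT − I) = €6,039,891.90 ÷ €2,735,991.90 = 2.2076.
EPS therefore changes by 2.2076 × (+10.5%) = +23.2%.

+23.2%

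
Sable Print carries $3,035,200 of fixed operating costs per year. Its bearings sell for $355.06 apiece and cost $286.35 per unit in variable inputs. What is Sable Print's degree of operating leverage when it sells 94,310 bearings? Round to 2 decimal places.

Contribution at this volume is 94,310 × $68.71 = $6,480,040.10.
EBIT = $6,480,040.10 − $3,035,200 = $3,444,840.10.
DOL = contribution ÷ EBIT = $6,480,040.10 ÷ $3,444,840.10 = 1.8811.

1.88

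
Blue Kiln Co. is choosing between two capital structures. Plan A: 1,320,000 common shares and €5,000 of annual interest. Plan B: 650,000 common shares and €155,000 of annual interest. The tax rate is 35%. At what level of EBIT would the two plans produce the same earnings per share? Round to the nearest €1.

€300,522

At indifference, (EBIT − 5,000)(1 − t)/1,320,000 = (EBIT − 155,000)(1 − t)/650,000.
Cancelling (1 − t) and cross-multiplying: 650,000·(EBIT − 5,000) = 1,320,000·(EBIT − 155,000).
EBIT × (1,320,000 − 650,000) = 155,000 × 1,320,000 − 5,000 × 650,000 = 201,350,000,000, so EBIT = 201,350,000,000 ÷ 670,000 = 300,522.39.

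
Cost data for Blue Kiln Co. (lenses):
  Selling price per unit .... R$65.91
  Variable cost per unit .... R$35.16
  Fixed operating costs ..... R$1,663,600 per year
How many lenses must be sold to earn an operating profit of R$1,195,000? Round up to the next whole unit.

92,963 lenses

Each unit contributes R$65.91 − R$35.16 = R$30.75.
Need Q such that Q × R$30.75 − R$1,663,600 = R$1,195,000, i.e. Q = R$2,858,600 / R$30.75 = 92,962.60 → 92,963.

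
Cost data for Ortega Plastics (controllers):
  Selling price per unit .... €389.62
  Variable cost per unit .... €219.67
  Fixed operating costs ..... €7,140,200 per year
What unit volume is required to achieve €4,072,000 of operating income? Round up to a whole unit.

Unit CM = price − variable cost = €389.62 − €219.67 = €169.95.
Units = (FC + target) / CM = (€7,140,200 + €4,072,000) / €169.95 = 65,973.52, so 65,974 controllers.

65,974 controllers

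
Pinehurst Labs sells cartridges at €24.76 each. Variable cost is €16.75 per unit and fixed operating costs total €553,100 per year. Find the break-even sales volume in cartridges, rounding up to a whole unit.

Contribution margin per unit = €24.76 − €16.75 = €8.01.
Break-even volume = fixed costs ÷ CM per unit = €553,100 ÷ €8.01 = 69,051.19, so 69,052 cartridges.

69,052 cartridges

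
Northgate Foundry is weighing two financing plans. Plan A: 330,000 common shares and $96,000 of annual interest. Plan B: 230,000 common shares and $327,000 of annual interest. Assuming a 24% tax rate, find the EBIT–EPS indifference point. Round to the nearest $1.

Set EPS_A = EPS_B: (EBIT − $96,000)(1 − 0.24) ÷ 330,000 = (EBIT − $327,000)(1 − 0.24) ÷ 230,000.
Cancelling (1 − t) and cross-multiplying: 230,000·(EBIT − 96,000) = 330,000·(EBIT − 327,000).
EBIT × (330,000 − 230,000) = 327,000 × 330,000 − 96,000 × 230,000 = 85,830,000,000, so EBIT = 85,830,000,000 ÷ 100,000 = 858,300.00.

$858,300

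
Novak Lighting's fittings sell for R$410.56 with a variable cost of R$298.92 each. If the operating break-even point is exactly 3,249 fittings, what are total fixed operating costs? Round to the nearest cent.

Each unit contributes R$410.56 − R$298.92 = R$111.64.
Fixed costs = break-even units × CM = 3,249 × R$111.64 = R$362,718.36.

R$362,718.36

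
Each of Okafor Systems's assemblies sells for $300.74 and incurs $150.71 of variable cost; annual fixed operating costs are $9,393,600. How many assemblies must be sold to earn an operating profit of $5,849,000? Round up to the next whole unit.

Each unit contributes $300.74 − $150.71 = $150.03.
Need Q such that Q × $150.03 − $9,393,600 = $5,849,000, i.e. Q = $15,242,600 / $150.03 = 101,597.01 → 101,598.

101,598 assemblies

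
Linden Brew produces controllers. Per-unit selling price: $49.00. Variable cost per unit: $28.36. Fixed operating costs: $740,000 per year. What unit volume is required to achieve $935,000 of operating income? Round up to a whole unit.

Contribution margin per unit = $49.00 − $28.36 = $20.64.
Required volume = (fixed costs + target profit) ÷ CM = ($740,000 + $935,000) ÷ $20.64 = 81,153.10, so 81,154 controllers.

81,154 controllers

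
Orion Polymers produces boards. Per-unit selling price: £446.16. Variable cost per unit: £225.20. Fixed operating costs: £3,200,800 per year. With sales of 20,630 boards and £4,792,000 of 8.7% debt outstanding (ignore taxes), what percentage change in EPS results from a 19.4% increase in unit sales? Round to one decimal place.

At 20,630 units, contribution = 20,630 × £220.96 = £4,558,404.80.
Operating income = contribution − fixed costs = £4,558,404.80 − £3,200,800 = £1,357,604.80.
After interest of £416,904.00, pre-tax earnings = £940,700.80.
DCL = total CM / (EBIT − I) = £4,558,404.80 / £940,700.80 = 4.8458.
EPS therefore changes by 4.8458 × (+19.4%) = +94.0%.

+94.0%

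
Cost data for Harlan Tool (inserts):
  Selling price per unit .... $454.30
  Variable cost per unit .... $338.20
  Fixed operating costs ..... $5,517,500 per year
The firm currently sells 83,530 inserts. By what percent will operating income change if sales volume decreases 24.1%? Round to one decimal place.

Contribution at this volume is 83,530 × $116.10 = $9,697,833.00.
Operating income = contribution − fixed costs = $9,697,833.00 − $5,517,500 = $4,180,333.00.
So DOL = total CM / EBIT = $9,697,833.00 / $4,180,333.00 = 2.3199.
Operating income changes by 2.3199 × -24.1% = -55.9%.

-55.9%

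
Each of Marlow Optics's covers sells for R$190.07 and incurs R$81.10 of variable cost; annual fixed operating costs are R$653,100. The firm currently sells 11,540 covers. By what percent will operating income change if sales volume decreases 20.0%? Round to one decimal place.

-41.6%

Total contribution margin = 11,540 × R$108.97 = R$1,257,513.80.
EBIT = R$1,257,513.80 − R$653,100 = R$604,413.80.
DOL = contribution ÷ EBIT = R$1,257,513.80 ÷ R$604,413.80 = 2.0806.
Operating income changes by 2.0806 × -20.0% = -41.6%.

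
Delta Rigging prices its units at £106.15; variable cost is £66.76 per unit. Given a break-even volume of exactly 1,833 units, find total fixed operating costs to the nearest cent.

£72,201.87

Contribution margin per unit = £106.15 − £66.76 = £39.39.
Since BE = FC / CM, FC = 1,833 × £39.39 = £72,201.87.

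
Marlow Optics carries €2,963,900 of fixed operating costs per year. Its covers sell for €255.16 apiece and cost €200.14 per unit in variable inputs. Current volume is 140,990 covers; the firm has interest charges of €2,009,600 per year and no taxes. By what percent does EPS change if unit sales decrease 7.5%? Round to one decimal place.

-20.9%

At 140,990 units, contribution = 140,990 × €55.02 = €7,757,269.80.
EBIT = €7,757,269.80 − €2,963,900 = €4,793,369.80.
Interest = €2,009,600.00, so EBIT − I = €2,783,769.80.
DCL = total CM / (EBIT − I) = €7,757,269.80 / €2,783,769.80 = 2.7866.
%ΔEPS = DCL × %ΔSales = 2.7866 × -7.5% = -20.9%.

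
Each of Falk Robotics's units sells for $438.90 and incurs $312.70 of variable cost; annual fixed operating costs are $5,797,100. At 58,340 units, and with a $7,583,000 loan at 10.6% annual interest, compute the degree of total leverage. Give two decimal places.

9.67

Contribution at this volume is 58,340 × $126.20 = $7,362,508.00.
Subtracting fixed costs: EBIT = $7,362,508.00 − $5,797,100 = $1,565,408.00. Interest = $803,798.00, so EBIT − I = $761,610.00.
Degree of total leverage = total CM / (EBIT − interest) = $7,362,508.00 / $761,610.00 = 9.6670.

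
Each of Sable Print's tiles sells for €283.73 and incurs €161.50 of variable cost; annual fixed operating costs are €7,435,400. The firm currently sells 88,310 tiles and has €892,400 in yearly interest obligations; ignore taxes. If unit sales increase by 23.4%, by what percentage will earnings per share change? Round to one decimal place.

At 88,310 units, contribution = 88,310 × €122.23 = €10,794,131.30.
EBIT = €10,794,131.30 − €7,435,400 = €3,358,731.30.
Interest = €892,400.00, so EBIT − I = €2,466,331.30.
Degree of combined leverage = contribution ÷ (EBIT − I) = €10,794,131.30 ÷ €2,466,331.30 = 4.3766.
EPS therefore changes by 4.3766 × (+23.4%) = +102.4%.

+102.4%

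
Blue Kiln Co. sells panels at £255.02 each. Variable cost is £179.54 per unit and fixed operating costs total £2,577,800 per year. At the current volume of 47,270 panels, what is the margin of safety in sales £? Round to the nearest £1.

Each unit contributes £255.02 − £179.54 = £75.48. Break-even units = £2,577,800 ÷ £75.48 = 34,152.09; break-even revenue = 34,152.09 × £255.02 = £8,709,466.83.
Actual sales revenue = 47,270 × £255.02 = £12,054,795.40.
Margin of safety = £12,054,795.40 − £8,709,466.83 = £3,345,329.

£3,345,329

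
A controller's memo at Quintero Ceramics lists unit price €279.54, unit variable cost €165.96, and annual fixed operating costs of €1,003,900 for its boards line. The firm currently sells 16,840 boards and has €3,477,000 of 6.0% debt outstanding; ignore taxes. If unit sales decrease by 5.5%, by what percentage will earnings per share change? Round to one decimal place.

-15.0%

At 16,840 units, contribution = 16,840 × €113.58 = €1,912,687.20.
Operating income = contribution − fixed costs = €1,912,687.20 − €1,003,900 = €908,787.20.
After interest of €208,620.00, pre-tax earnings = €700,167.20.
DCL = total CM / (EBIT − I) = €1,912,687.20 / €700,167.20 = 2.7318.
EPS therefore changes by 2.7318 × (-5.5%) = -15.0%.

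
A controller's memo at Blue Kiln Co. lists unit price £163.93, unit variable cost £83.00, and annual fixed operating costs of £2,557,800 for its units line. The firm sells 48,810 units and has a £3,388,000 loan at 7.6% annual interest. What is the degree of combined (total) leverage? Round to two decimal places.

3.48

Total contribution margin = 48,810 × £80.93 = £3,950,193.30.
Subtracting fixed costs: EBIT = £3,950,193.30 − £2,557,800 = £1,392,393.30. Interest = £257,488.00.
DOL = £3,950,193.30 ÷ £1,392,393.30 = 2.8370; DFL = £1,392,393.30 ÷ £1,134,905.30 = 1.2269.
Combined leverage = 2.8370 × 1.2269 = 3.4807.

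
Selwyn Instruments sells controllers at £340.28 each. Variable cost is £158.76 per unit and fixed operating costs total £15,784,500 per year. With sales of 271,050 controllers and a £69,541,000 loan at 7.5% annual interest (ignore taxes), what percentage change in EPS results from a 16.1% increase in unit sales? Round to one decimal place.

+28.1%

Total contribution margin = 271,050 × £181.52 = £49,200,996.00.
Operating income = contribution − fixed costs = £49,200,996.00 − £15,784,500 = £33,416,496.00.
Interest = £5,215,575.00, so EBIT − I = £28,200,921.00.
DCL = total CM / (EBIT − I) = £49,200,996.00 / £28,200,921.00 = 1.7447.
EPS therefore changes by 1.7447 × (+16.1%) = +28.1%.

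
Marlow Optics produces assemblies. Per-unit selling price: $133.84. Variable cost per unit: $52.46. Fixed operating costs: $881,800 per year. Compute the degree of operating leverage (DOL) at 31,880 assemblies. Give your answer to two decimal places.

At 31,880 units, contribution = 31,880 × $81.38 = $2,594,394.40.
EBIT = $2,594,394.40 − $881,800 = $1,712,594.40.
So DOL = total CM / EBIT = $2,594,394.40 / $1,712,594.40 = 1.5149.

1.51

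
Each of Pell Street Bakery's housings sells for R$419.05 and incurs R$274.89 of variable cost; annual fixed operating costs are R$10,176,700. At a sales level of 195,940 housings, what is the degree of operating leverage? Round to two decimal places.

Total contribution margin = 195,940 × R$144.16 = R$28,246,710.40.
EBIT = R$28,246,710.40 − R$10,176,700 = R$18,070,010.40.
So DOL = total CM / EBIT = R$28,246,710.40 / R$18,070,010.40 = 1.5632.

1.56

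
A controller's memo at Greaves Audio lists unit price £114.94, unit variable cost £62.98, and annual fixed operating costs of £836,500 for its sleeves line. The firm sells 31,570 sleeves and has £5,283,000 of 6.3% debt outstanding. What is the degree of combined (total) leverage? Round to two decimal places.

Total contribution margin = 31,570 × £51.96 = £1,640,377.20.
Subtracting fixed costs: EBIT = £1,640,377.20 − £836,500 = £803,877.20. Interest = £332,829.00.
DOL = £1,640,377.20 ÷ £803,877.20 = 2.0406; DFL = £803,877.20 ÷ £471,048.20 = 1.7066.
Combined leverage = 2.0406 × 1.7066 = 3.4825.

3.48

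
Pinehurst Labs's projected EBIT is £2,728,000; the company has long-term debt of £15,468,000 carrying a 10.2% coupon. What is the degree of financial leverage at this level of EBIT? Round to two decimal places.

2.37

Annual interest charges come to £1,577,736.00.
Degree of financial leverage = EBIT / (EBIT − interest) = £2,728,000 / £1,150,264.00 = 2.3716.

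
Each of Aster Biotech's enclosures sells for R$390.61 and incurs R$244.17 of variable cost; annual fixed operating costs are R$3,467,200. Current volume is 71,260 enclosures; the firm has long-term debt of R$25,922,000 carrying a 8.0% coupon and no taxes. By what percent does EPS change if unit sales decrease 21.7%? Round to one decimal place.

Contribution at this volume is 71,260 × R$146.44 = R$10,435,314.40.
EBIT = R$10,435,314.40 − R$3,467,200 = R$6,968,114.40.
After interest of R$2,073,760.00, pre-tax earnings = R$4,894,354.40.
DCL = total CM / (EBIT − I) = R$10,435,314.40 / R$4,894,354.40 = 2.1321.
EPS therefore changes by 2.1321 × (-21.7%) = -46.3%.

-46.3%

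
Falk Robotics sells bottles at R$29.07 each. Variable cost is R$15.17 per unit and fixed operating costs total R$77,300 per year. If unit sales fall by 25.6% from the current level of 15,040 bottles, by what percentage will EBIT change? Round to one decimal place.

-40.6%

Contribution at this volume is 15,040 × R$13.90 = R$209,056.00.
Operating income = contribution − fixed costs = R$209,056.00 − R$77,300 = R$131,756.00.
So DOL = total CM / EBIT = R$209,056.00 / R$131,756.00 = 1.5867.
So EBIT moves 1.5867 × (-25.6%) = -40.6%.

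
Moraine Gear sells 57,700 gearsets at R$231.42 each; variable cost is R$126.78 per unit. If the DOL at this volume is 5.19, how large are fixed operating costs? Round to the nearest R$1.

R$4,874,389

At 57,700 units, contribution = 57,700 × R$104.64 = R$6,037,728.00.
Since DOL = CM ÷ EBIT, EBIT = R$6,037,728.00 ÷ 5.19 = R$1,163,338.73.
Fixed costs = CM − EBIT = R$6,037,728.00 − R$1,163,338.73 = R$4,874,389.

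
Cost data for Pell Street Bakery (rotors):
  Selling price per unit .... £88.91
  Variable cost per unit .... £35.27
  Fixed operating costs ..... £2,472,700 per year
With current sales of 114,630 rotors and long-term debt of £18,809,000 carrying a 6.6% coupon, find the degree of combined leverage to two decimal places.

Contribution at this volume is 114,630 × £53.64 = £6,148,753.20.
Operating income = contribution − fixed costs = £6,148,753.20 − £2,472,700 = £3,676,053.20. Interest = £1,241,394.00, so EBIT − I = £2,434,659.20.
Degree of total leverage = total CM / (EBIT − interest) = £6,148,753.20 / £2,434,659.20 = 2.5255.

2.53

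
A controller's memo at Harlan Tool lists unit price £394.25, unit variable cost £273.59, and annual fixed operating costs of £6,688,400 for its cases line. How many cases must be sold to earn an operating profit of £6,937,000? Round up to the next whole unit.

Unit CM = price − variable cost = £394.25 − £273.59 = £120.66.
Units = (FC + target) / CM = (£6,688,400 + £6,937,000) / £120.66 = 112,923.92, so 112,924 cases.

112,924 cases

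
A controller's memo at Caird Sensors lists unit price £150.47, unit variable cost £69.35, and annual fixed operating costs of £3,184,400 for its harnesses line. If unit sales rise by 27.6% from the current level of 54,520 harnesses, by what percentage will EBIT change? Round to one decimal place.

+98.6%

At 54,520 units, contribution = 54,520 × £81.12 = £4,422,662.40.
Operating income = contribution − fixed costs = £4,422,662.40 − £3,184,400 = £1,238,262.40.
DOL = contribution ÷ EBIT = £4,422,662.40 ÷ £1,238,262.40 = 3.5717.
Operating income changes by 3.5717 × +27.6% = +98.6%.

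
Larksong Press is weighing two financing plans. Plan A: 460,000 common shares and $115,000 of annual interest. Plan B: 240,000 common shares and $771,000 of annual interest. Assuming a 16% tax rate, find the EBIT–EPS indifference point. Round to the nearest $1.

$1,486,636

Set EPS_A = EPS_B: (EBIT − $115,000)(1 − 0.16) ÷ 460,000 = (EBIT − $771,000)(1 − 0.16) ÷ 240,000.
The (1 − t) factor cancels: (EBIT − 115,000) × 240,000 = (EBIT − 771,000) × 460,000.
EBIT × (460,000 − 240,000) = 771,000 × 460,000 − 115,000 × 240,000 = 327,060,000,000, so EBIT = 327,060,000,000 ÷ 220,000 = 1,486,636.36.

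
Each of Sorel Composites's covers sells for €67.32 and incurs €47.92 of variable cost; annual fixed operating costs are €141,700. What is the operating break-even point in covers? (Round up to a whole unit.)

Each unit contributes €67.32 − €47.92 = €19.40.
Units to break even: €141,700 ÷ €19.40 = 7,304.12, rounded up to 7,305.

7,305 covers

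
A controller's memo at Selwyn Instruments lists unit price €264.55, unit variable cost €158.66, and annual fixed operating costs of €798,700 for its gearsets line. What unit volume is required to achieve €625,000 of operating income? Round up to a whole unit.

Unit CM = price − variable cost = €264.55 − €158.66 = €105.89.
Required volume = (fixed costs + target profit) ÷ CM = (€798,700 + €625,000) ÷ €105.89 = 13,445.08, so 13,446 gearsets.

13,446 gearsets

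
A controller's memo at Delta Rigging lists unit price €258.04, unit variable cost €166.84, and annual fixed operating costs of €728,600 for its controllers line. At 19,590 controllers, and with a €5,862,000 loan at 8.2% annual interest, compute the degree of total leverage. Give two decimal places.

Contribution at this volume is 19,590 × €91.20 = €1,786,608.00.
EBIT = €1,786,608.00 − €728,600 = €1,058,008.00. Interest = €480,684.00, so EBIT − I = €577,324.00.
DCL = contribution ÷ (EBIT − I) = €1,786,608.00 ÷ €577,324.00 = 3.0946.

3.09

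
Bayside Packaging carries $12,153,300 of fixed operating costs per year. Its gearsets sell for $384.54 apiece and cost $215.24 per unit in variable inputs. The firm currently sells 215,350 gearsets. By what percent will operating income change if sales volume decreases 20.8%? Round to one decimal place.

-31.2%

Contribution at this volume is 215,350 × $169.30 = $36,458,755.00.
EBIT = $36,458,755.00 − $12,153,300 = $24,305,455.00.
DOL = contribution ÷ EBIT = $36,458,755.00 ÷ $24,305,455.00 = 1.5000.
%ΔEBIT = DOL × %ΔSales = 1.5000 × -20.8% = -31.2%.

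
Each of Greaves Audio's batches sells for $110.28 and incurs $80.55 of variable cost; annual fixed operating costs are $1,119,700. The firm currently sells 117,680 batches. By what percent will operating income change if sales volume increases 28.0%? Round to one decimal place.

Contribution at this volume is 117,680 × $29.73 = $3,498,626.40.
Subtracting fixed costs: EBIT = $3,498,626.40 − $1,119,700 = $2,378,926.40.
Degree of operating leverage = $3,498,626.40 / $2,378,926.40 = 1.4707.
%ΔEBIT = DOL × %ΔSales = 1.4707 × +28.0% = +41.2%.

+41.2%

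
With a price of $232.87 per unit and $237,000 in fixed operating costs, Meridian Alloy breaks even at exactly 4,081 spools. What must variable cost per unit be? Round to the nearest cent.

Contribution per unit must be FC / Q = $237,000 / 4,081 = $58.0740.
Hence VC = price − CM = $232.87 − $58.0740 = $174.80.

$174.80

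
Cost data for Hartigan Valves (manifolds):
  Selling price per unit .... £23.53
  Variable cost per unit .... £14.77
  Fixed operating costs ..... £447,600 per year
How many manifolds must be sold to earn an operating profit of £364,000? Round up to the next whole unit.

Contribution margin per unit = £23.53 − £14.77 = £8.76.
Required volume = (fixed costs + target profit) ÷ CM = (£447,600 + £364,000) ÷ £8.76 = 92,648.40, so 92,649 manifolds.

92,649 manifolds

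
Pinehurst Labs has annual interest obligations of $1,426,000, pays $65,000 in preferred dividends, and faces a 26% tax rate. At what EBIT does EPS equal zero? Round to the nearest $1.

$1,513,838

Grossing the preferred dividend up to pre-tax terms: $65,000 / (1 − 0.26) = $87,837.84.
EPS = 0 when EBIT covers interest plus the pre-tax preferred burden: $1,426,000 + $87,837.84 = $1,513,837.84.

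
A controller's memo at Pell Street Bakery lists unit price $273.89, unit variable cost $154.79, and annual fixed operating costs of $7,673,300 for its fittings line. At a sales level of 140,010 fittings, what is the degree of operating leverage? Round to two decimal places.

1.85

Contribution at this volume is 140,010 × $119.10 = $16,675,191.00.
Operating income = contribution − fixed costs = $16,675,191.00 − $7,673,300 = $9,001,891.00.
So DOL = total CM / EBIT = $16,675,191.00 / $9,001,891.00 = 1.8524.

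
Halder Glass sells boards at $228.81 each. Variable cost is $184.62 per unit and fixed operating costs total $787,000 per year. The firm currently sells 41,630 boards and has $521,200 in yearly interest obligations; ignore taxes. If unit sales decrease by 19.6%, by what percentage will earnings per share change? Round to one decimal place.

-67.8%

Contribution at this volume is 41,630 × $44.19 = $1,839,629.70.
Operating income = contribution − fixed costs = $1,839,629.70 − $787,000 = $1,052,629.70.
Interest = $521,200.00, so EBIT − I = $531,429.70.
Degree of combined leverage = contribution ÷ (EBIT − I) = $1,839,629.70 ÷ $531,429.70 = 3.4617.
%ΔEPS = DCL × %ΔSales = 3.4617 × -19.6% = -67.8%.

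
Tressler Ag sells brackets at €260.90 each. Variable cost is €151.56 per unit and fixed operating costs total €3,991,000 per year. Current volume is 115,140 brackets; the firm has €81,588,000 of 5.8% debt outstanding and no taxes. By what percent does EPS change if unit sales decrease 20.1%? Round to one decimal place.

-65.4%

At 115,140 units, contribution = 115,140 × €109.34 = €12,589,407.60.
Operating income = contribution − fixed costs = €12,589,407.60 − €3,991,000 = €8,598,407.60.
Interest = €4,732,104.00, so EBIT − I = €3,866,303.60.
DCL = total CM / (EBIT − I) = €12,589,407.60 / €3,866,303.60 = 3.2562.
%ΔEPS = DCL × %ΔSales = 3.2562 × -20.1% = -65.4%.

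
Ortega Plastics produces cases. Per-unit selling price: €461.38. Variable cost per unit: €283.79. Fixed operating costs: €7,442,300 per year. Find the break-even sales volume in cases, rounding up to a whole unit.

41,908 cases

Contribution margin per unit = €461.38 − €283.79 = €177.59.
Break-even Q = €7,442,300 / €177.59 = 41,907.20 → 41,908 cases.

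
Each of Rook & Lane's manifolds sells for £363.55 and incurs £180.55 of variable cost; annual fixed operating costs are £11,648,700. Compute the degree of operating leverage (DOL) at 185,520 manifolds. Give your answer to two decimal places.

1.52

At 185,520 units, contribution = 185,520 × £183.00 = £33,950,160.00.
Subtracting fixed costs: EBIT = £33,950,160.00 − £11,648,700 = £22,301,460.00.
DOL = contribution ÷ EBIT = £33,950,160.00 ÷ £22,301,460.00 = 1.5223.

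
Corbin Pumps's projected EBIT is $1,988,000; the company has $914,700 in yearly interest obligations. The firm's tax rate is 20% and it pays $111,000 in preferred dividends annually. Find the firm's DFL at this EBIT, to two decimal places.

2.13

Interest = $914,700.00.
Preferred dividends grossed up pre-tax: $111,000 / (1 − 0.20) = $138,750.00.
DFL = EBIT ÷ [EBIT − I − D_p/(1−t)] = $1,988,000 ÷ [$1,988,000 − $914,700.00 − $138,750.00] = $1,988,000 ÷ $934,550.00 = 2.1272.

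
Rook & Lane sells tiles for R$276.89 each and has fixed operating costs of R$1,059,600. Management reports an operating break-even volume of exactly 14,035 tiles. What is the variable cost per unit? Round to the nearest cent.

R$201.39

Contribution per unit must be FC / Q = R$1,059,600 / 14,035 = R$75.4970.
Hence VC = price − CM = R$276.89 − R$75.4970 = R$201.39.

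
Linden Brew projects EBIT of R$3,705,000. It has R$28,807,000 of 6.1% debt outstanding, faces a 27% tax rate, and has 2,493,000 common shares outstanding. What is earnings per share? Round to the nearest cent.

R$0.57

Interest = R$1,757,227.00, so EBT = R$3,705,000 − R$1,757,227.00 = R$1,947,773.00.
Net income = R$1,947,773.00 × (1 − 0.27) = R$1,421,874.29.
Per share: R$1,421,874.29 / 2,493,000 shares = R$0.57.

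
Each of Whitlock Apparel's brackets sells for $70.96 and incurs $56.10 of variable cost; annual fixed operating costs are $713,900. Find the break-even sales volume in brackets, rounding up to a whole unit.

48,042 brackets

Contribution margin per unit = $70.96 − $56.10 = $14.86.
Break-even volume = fixed costs ÷ CM per unit = $713,900 ÷ $14.86 = 48,041.72, so 48,042 brackets.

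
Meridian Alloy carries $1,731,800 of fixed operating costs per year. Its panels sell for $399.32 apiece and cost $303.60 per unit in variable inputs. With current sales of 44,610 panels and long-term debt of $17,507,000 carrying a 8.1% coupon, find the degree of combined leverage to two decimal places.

At 44,610 units, contribution = 44,610 × $95.72 = $4,270,069.20.
Operating income = contribution − fixed costs = $4,270,069.20 − $1,731,800 = $2,538,269.20. Interest = $1,418,067.00, so EBIT − I = $1,120,202.20.
DCL = contribution ÷ (EBIT − I) = $4,270,069.20 ÷ $1,120,202.20 = 3.8119.

3.81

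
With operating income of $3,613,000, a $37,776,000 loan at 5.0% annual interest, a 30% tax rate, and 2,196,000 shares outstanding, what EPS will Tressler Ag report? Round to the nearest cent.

$0.55

Interest = $1,888,800.00, so EBT = $3,613,000 − $1,888,800.00 = $1,724,200.00.
Net income = $1,724,200.00 × (1 − 0.30) = $1,206,940.00.
Per share: $1,206,940.00 / 2,196,000 shares = $0.55.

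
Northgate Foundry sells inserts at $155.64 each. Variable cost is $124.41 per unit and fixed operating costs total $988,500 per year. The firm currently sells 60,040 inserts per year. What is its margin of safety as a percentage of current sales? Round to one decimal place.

47.3%

Each unit contributes $155.64 − $124.41 = $31.23. Break-even units = $988,500 ÷ $31.23 = 31,652.26; break-even revenue = 31,652.26 × $155.64 = $4,926,357.35.
Actual sales revenue = 60,040 × $155.64 = $9,344,625.60.
Margin of safety = ($9,344,625.60 − $4,926,357.35) ÷ $9,344,625.60 = 47.3%.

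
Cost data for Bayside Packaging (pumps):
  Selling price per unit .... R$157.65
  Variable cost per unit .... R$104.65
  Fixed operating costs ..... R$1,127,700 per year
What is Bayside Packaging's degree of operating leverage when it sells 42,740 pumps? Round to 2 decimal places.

1.99

Total contribution margin = 42,740 × R$53.00 = R$2,265,220.00.
Subtracting fixed costs: EBIT = R$2,265,220.00 − R$1,127,700 = R$1,137,520.00.
DOL = contribution ÷ EBIT = R$2,265,220.00 ÷ R$1,137,520.00 = 1.9914.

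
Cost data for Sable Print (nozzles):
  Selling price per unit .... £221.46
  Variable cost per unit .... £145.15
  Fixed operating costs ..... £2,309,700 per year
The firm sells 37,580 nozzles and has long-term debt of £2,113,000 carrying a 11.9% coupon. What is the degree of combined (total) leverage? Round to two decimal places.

9.35

Total contribution margin = 37,580 × £76.31 = £2,867,729.80.
Operating income = contribution − fixed costs = £2,867,729.80 − £2,309,700 = £558,029.80. Interest = £251,447.00.
DOL = £2,867,729.80 ÷ £558,029.80 = 5.1390; DFL = £558,029.80 ÷ £306,582.80 = 1.8202.
DCL = DOL × DFL = 5.1390 × 1.8202 = 9.3540.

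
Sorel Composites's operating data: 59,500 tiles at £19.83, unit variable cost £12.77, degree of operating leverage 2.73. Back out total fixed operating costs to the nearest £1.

At 59,500 units, contribution = 59,500 × £7.06 = £420,070.00.
DOL = contribution / EBIT, so EBIT = £420,070.00 / 2.73 = £153,871.79.
And FC = contribution − EBIT = £420,070.00 − £153,871.79 = £266,198.

£266,198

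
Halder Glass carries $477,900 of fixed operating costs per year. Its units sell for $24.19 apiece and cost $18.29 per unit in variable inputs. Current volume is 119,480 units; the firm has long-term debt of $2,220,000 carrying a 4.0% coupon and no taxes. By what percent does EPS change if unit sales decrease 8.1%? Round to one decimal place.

At 119,480 units, contribution = 119,480 × $5.90 = $704,932.00.
Subtracting fixed costs: EBIT = $704,932.00 − $477,900 = $227,032.00.
After interest of $88,800.00, pre-tax earnings = $138,232.00.
Degree of combined leverage = contribution ÷ (EBIT − I) = $704,932.00 ÷ $138,232.00 = 5.0996.
EPS therefore changes by 5.0996 × (-8.1%) = -41.3%.

-41.3%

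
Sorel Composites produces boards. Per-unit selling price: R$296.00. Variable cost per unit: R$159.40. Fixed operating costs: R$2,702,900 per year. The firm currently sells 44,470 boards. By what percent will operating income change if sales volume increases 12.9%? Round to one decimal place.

+23.2%

At 44,470 units, contribution = 44,470 × R$136.60 = R$6,074,602.00.
EBIT = R$6,074,602.00 − R$2,702,900 = R$3,371,702.00.
DOL = contribution ÷ EBIT = R$6,074,602.00 ÷ R$3,371,702.00 = 1.8016.
So EBIT moves 1.8016 × (+12.9%) = +23.2%.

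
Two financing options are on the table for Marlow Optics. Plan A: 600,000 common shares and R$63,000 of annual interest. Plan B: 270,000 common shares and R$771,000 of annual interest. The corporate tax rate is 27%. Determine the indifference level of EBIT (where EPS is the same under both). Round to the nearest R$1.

At indifference, (EBIT − 63,000)(1 − t)/600,000 = (EBIT − 771,000)(1 − t)/270,000.
Cancelling (1 − t) and cross-multiplying: 270,000·(EBIT − 63,000) = 600,000·(EBIT − 771,000).
EBIT × (600,000 − 270,000) = 771,000 × 600,000 − 63,000 × 270,000 = 445,590,000,000, so EBIT = 445,590,000,000 ÷ 330,000 = 1,350,272.73.

R$1,350,273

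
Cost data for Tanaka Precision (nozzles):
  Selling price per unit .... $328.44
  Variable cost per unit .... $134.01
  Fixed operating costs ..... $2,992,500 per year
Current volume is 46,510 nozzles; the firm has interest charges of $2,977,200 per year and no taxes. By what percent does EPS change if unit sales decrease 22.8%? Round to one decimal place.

-67.1%

Contribution at this volume is 46,510 × $194.43 = $9,042,939.30.
Subtracting fixed costs: EBIT = $9,042,939.30 − $2,992,500 = $6,050,439.30.
After interest of $2,977,200.00, pre-tax earnings = $3,073,239.30.
Degree of combined leverage = contribution ÷ (EBIT − I) = $9,042,939.30 ÷ $3,073,239.30 = 2.9425.
EPS therefore changes by 2.9425 × (-22.8%) = -67.1%.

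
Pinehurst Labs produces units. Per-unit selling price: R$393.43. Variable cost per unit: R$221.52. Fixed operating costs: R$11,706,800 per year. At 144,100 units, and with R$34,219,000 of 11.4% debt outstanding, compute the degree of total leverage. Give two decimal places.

2.70

At 144,100 units, contribution = 144,100 × R$171.91 = R$24,772,231.00.
Subtracting fixed costs: EBIT = R$24,772,231.00 − R$11,706,800 = R$13,065,431.00. Interest = R$3,900,966.00.
DOL = R$24,772,231.00 ÷ R$13,065,431.00 = 1.8960; DFL = R$13,065,431.00 ÷ R$9,164,465.00 = 1.4257.
DCL = DOL × DFL = 1.8960 × 1.4257 = 2.7031.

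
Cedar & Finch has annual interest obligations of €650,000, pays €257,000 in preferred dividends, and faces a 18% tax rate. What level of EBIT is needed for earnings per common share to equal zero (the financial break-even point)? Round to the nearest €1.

Preferred dividends are paid after tax, so their pre-tax equivalent is €257,000 ÷ (1 − 0.18) = €313,414.63.
Financial break-even EBIT = interest + D_p ÷ (1 − t) = €650,000 + €313,414.63 = €963,414.63.

€963,415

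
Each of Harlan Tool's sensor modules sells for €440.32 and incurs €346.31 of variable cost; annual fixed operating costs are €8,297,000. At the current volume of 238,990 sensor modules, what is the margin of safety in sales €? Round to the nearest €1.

Contribution margin per unit = €440.32 − €346.31 = €94.01. Break-even units = €8,297,000 ÷ €94.01 = 88,256.57; break-even revenue = 88,256.57 × €440.32 = €38,861,132.22.
Current sales = 238,990 × €440.32 = €105,232,076.80.
Margin of safety = €105,232,076.80 − €38,861,132.22 = €66,370,945.

€66,370,945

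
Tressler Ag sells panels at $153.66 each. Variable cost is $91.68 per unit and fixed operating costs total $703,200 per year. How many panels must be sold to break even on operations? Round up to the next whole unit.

11,346 panels

Contribution margin per unit = $153.66 − $91.68 = $61.98.
Break-even volume = fixed costs ÷ CM per unit = $703,200 ÷ $61.98 = 11,345.60, so 11,346 panels.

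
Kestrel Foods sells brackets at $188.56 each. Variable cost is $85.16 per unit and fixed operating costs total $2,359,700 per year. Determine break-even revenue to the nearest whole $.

$4,303,143

Contribution margin per unit = $188.56 − $85.16 = $103.40, a CM ratio of $103.40 ÷ $188.56 = 0.5484.
Break-even revenue = fixed costs × price ÷ CM = $2,359,700 × $188.56 ÷ $103.40 = $4,303,143.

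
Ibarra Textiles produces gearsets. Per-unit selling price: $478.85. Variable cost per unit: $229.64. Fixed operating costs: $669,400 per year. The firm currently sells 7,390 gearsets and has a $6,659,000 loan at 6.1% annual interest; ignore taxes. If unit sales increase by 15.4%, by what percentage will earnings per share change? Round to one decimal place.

+37.0%

At 7,390 units, contribution = 7,390 × $249.21 = $1,841,661.90.
Operating income = contribution − fixed costs = $1,841,661.90 − $669,400 = $1,172,261.90.
Interest = $406,199.00, so EBIT − I = $766,062.90.
DCL = total CM / (EBIT − I) = $1,841,661.90 / $766,062.90 = 2.4041.
%ΔEPS = DCL × %ΔSales = 2.4041 × +15.4% = +37.0%.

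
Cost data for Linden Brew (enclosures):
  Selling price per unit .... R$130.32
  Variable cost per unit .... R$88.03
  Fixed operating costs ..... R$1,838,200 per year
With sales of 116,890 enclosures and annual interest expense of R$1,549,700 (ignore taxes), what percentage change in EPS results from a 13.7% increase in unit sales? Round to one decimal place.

At 116,890 units, contribution = 116,890 × R$42.29 = R$4,943,278.10.
EBIT = R$4,943,278.10 − R$1,838,200 = R$3,105,078.10.
Interest = R$1,549,700.00, so EBIT − I = R$1,555,378.10.
Degree of combined leverage = contribution ÷ (EBIT − I) = R$4,943,278.10 ÷ R$1,555,378.10 = 3.1782.
%ΔEPS = DCL × %ΔSales = 3.1782 × +13.7% = +43.5%.

+43.5%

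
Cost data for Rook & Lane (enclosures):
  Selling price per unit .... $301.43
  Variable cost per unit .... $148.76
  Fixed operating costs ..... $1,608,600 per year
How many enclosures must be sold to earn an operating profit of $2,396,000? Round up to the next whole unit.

Each unit contributes $301.43 − $148.76 = $152.67.
Required volume = (fixed costs + target profit) ÷ CM = ($1,608,600 + $2,396,000) ÷ $152.67 = 26,230.43, so 26,231 enclosures.

26,231 enclosures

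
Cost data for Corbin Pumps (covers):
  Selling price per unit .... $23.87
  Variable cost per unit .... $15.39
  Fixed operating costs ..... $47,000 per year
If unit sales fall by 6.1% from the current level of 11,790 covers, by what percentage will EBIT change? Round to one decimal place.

-11.5%

Contribution at this volume is 11,790 × $8.48 = $99,979.20.
Operating income = contribution − fixed costs = $99,979.20 − $47,000 = $52,979.20.
Degree of operating leverage = $99,979.20 / $52,979.20 = 1.8871.
Operating income changes by 1.8871 × -6.1% = -11.5%.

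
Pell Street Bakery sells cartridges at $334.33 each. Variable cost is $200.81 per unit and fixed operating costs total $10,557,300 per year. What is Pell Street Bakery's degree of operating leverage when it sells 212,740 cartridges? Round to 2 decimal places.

1.59

At 212,740 units, contribution = 212,740 × $133.52 = $28,405,044.80.
Operating income = contribution − fixed costs = $28,405,044.80 − $10,557,300 = $17,847,744.80.
DOL = contribution ÷ EBIT = $28,405,044.80 ÷ $17,847,744.80 = 1.5915.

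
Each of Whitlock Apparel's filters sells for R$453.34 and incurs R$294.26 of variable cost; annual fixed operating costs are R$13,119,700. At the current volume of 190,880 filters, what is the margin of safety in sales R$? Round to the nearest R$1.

R$49,145,528

Unit CM = price − variable cost = R$453.34 − R$294.26 = R$159.08. Break-even units = R$13,119,700 ÷ R$159.08 = 82,472.34; break-even revenue = 82,472.34 × R$453.34 = R$37,388,011.05.
Current sales = 190,880 × R$453.34 = R$86,533,539.20.
Margin of safety = R$86,533,539.20 − R$37,388,011.05 = R$49,145,528.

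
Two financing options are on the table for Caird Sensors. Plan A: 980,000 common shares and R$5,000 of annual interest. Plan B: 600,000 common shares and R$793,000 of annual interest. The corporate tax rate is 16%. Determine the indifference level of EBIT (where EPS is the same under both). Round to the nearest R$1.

At indifference, (EBIT − 5,000)(1 − t)/980,000 = (EBIT − 793,000)(1 − t)/600,000.
The (1 − t) factor cancels: (EBIT − 5,000) × 600,000 = (EBIT − 793,000) × 980,000.
EBIT × (980,000 − 600,000) = 793,000 × 980,000 − 5,000 × 600,000 = 774,140,000,000, so EBIT = 774,140,000,000 ÷ 380,000 = 2,037,210.53.

R$2,037,211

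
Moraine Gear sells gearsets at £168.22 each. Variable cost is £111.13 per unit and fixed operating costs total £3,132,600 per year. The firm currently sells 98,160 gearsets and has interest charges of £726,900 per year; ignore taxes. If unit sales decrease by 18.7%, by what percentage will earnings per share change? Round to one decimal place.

-60.1%

Total contribution margin = 98,160 × £57.09 = £5,603,954.40.
EBIT = £5,603,954.40 − £3,132,600 = £2,471,354.40.
After interest of £726,900.00, pre-tax earnings = £1,744,454.40.
Degree of combined leverage = contribution ÷ (EBIT − I) = £5,603,954.40 ÷ £1,744,454.40 = 3.2124.
EPS therefore changes by 3.2124 × (-18.7%) = -60.1%.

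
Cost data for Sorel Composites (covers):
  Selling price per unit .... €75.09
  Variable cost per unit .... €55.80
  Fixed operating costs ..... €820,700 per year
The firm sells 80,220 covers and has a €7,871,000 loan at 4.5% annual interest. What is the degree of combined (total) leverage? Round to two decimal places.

At 80,220 units, contribution = 80,220 × €19.29 = €1,547,443.80.
EBIT = €1,547,443.80 − €820,700 = €726,743.80. Interest = €354,195.00.
DOL = €1,547,443.80 ÷ €726,743.80 = 2.1293; DFL = €726,743.80 ÷ €372,548.80 = 1.9507.
Combined leverage = 2.1293 × 1.9507 = 4.1536.

4.15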